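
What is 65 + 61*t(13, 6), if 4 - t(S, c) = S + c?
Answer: -850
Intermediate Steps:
t(S, c) = 4 - S - c (t(S, c) = 4 - (S + c) = 4 + (-S - c) = 4 - S - c)
65 + 61*t(13, 6) = 65 + 61*(4 - 1*13 - 1*6) = 65 + 61*(4 - 13 - 6) = 65 + 61*(-15) = 65 - 915 = -850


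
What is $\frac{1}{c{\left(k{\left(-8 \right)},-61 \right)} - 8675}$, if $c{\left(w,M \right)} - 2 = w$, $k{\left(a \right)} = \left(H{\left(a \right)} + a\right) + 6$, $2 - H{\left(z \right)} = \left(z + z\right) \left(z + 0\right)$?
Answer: $- \frac{1}{8801} \approx -0.00011362$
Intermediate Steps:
$H{\left(z \right)} = 2 - 2 z^{2}$ ($H{\left(z \right)} = 2 - \left(z + z\right) \left(z + 0\right) = 2 - 2 z z = 2 - 2 z^{2}$)
$k{\left(a \right)} = 8 + a - 2 a^{2}$ ($k{\left(a \right)} = \left(\left(2 - 2 a^{2}\right) + a\right) + 6 = \left(2 + a - 2 a^{2}\right) + 6 = 8 + a - 2 a^{2}$)
$c{\left(w,M \right)} = 2 + w$
$\frac{1}{c{\left(k{\left(-8 \right)},-61 \right)} - 8675} = \frac{1}{\left(2 - 128\right) - 8675} = \frac{1}{-126 - 8675} = \frac{1}{-8801} = - \frac{1}{8801}$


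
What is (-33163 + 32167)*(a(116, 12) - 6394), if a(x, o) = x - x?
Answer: 6368424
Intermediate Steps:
a(x, o) = 0
(-33163 + 32167)*(a(116, 12) - 6394) = (-33163 + 32167)*(0 - 6394) = -996*(-6394) = 6368424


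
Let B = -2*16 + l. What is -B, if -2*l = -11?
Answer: 53/2 ≈ 26.500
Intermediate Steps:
l = 11/2 (l = -1/2*(-11) = 11/2 ≈ 5.5000)
B = -53/2 (B = -2*16 + 11/2 = -32 + 11/2 = -53/2 ≈ -26.500)
-B = -1*(-53/2) = 53/2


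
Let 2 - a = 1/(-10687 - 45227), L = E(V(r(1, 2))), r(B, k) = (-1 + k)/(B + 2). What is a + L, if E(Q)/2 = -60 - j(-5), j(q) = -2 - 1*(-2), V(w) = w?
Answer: -6597851/55914 ≈ -118.00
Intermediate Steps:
r(B, k) = (-1 + k)/(2 + B)
j(q) = 0 (j(q) = -2 + 2 = 0)
E(Q) = -120 (E(Q) = 2*(-60 - 1*0) = 2*(-60 + 0) = 2*(-60) = -120)
L = -120
a = 111829/55914 (a = 2 - 1/(-10687 - 45227) = 2 - 1/(-55914) = 2 - 1*(-1/55914) = 2 + 1/55914 = 111829/55914 ≈ 2.0000)
a + L = 111829/55914 - 120 = -6597851/55914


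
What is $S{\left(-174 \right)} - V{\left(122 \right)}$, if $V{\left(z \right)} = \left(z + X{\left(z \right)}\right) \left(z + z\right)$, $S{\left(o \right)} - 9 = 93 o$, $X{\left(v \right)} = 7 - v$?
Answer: $-17881$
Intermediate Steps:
$S{\left(o \right)} = 9 + 93 o$
$V{\left(z \right)} = 14 z$ ($V{\left(z \right)} = \left(z - \left(-7 + z\right)\right) \left(z + z\right) = 7 \cdot 2 z = 14 z$)
$S{\left(-174 \right)} - V{\left(122 \right)} = \left(9 + 93 \left(-174\right)\right) - 14 \cdot 122 = \left(9 - 16182\right) - 1708 = -16173 - 1708 = -17881$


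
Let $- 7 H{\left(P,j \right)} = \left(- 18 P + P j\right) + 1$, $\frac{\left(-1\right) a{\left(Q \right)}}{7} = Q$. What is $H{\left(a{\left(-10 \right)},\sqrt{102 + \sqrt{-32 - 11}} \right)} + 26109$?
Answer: $\frac{184022}{7} - 10 \sqrt{102 + i \sqrt{43}} \approx 26188.0 - 3.2447 i$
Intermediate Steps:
$a{\left(Q \right)} = - 7 Q$
$H{\left(P,j \right)} = - \frac{1}{7} + \frac{18 P}{7} - \frac{P j}{7}$ ($H{\left(P,j \right)} = - \frac{\left(- 18 P + P j\right) + 1}{7} = - \frac{1 - 18 P + P j}{7} = - \frac{1}{7} + \frac{18 P}{7} - \frac{P j}{7}$)
$H{\left(a{\left(-10 \right)},\sqrt{102 + \sqrt{-32 - 11}} \right)} + 26109 = \left(- \frac{1}{7} + \frac{18 \left(\left(-7\right) \left(-10\right)\right)}{7} - \frac{\left(-7\right) \left(-10\right) \sqrt{102 + \sqrt{-32 - 11}}}{7}\right) + 26109 = \left(- \frac{1}{7} + \frac{18}{7} \cdot 70 - 10 \sqrt{102 + \sqrt{-43}}\right) + 26109 = \left(- \frac{1}{7} + 180 - 10 \sqrt{102 + i \sqrt{43}}\right) + 26109 = \left(\frac{1259}{7} - 10 \sqrt{102 + i \sqrt{43}}\right) + 26109 = \frac{184022}{7} - 10 \sqrt{102 + i \sqrt{43}}$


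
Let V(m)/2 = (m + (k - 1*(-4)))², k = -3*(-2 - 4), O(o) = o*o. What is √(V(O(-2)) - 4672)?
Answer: 2*I*√830 ≈ 57.619*I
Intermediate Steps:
O(o) = o²
k = 18 (k = -3*(-6) = 18)
V(m) = 2*(22 + m)² (V(m) = 2*(m + (18 - 1*(-4)))² = 2*(m + (18 + 4))² = 2*(m + 22)² = 2*(22 + m)²)
√(V(O(-2)) - 4672) = √(2*(22 + (-2)²)² - 4672) = √(2*(22 + 4)² - 4672) = √(2*26² - 4672) = √(2*676 - 4672) = √(1352 - 4672) = √(-3320) = 2*I*√830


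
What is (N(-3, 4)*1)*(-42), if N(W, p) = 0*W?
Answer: 0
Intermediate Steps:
N(W, p) = 0
(N(-3, 4)*1)*(-42) = (0*1)*(-42) = 0*(-42) = 0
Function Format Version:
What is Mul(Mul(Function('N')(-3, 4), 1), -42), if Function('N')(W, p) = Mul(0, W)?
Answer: 0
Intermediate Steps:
Function('N')(W, p) = 0
Mul(Mul(Function('N')(-3, 4), 1), -42) = Mul(Mul(0, 1), -42) = Mul(0, -42) = 0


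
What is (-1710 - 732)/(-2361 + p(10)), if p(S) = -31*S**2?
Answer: 2442/5461 ≈ 0.44717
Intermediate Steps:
(-1710 - 732)/(-2361 + p(10)) = (-1710 - 732)/(-2361 - 31*10**2) = -2442/(-2361 - 31*100) = -2442/(-2361 - 3100) = -2442/(-5461) = -2442*(-1/5461) = 2442/5461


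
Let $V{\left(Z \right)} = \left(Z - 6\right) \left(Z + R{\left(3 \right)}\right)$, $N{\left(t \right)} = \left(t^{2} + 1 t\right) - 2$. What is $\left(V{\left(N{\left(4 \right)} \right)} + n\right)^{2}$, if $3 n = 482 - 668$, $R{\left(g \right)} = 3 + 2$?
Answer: $45796$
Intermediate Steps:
$R{\left(g \right)} = 5$
$N{\left(t \right)} = -2 + t + t^{2}$ ($N{\left(t \right)} = \left(t^{2} + t\right) - 2 = \left(t + t^{2}\right) - 2 = -2 + t + t^{2}$)
$V{\left(Z \right)} = \left(-6 + Z\right) \left(5 + Z\right)$ ($V{\left(Z \right)} = \left(Z - 6\right) \left(Z + 5\right) = \left(-6 + Z\right) \left(5 + Z\right)$)
$n = -62$ ($n = \frac{482 - 668}{3} = \frac{1}{3} \left(-186\right) = -62$)
$\left(V{\left(N{\left(4 \right)} \right)} + n\right)^{2} = \left(\left(-30 + \left(-2 + 4 + 4^{2}\right)^{2} - \left(-2 + 4 + 4^{2}\right)\right) - 62\right)^{2} = \left(\left(-30 + \left(-2 + 4 + 16\right)^{2} - \left(-2 + 4 + 16\right)\right) - 62\right)^{2} = \left(\left(-30 + 18^{2} - 18\right) - 62\right)^{2} = \left(\left(-30 + 324 - 18\right) - 62\right)^{2} = \left(276 - 62\right)^{2} = 214^{2} = 45796$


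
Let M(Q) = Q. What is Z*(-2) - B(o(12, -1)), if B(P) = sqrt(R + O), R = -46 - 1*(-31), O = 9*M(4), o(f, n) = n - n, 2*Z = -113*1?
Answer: 113 - sqrt(21) ≈ 108.42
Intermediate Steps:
Z = -113/2 (Z = (-113*1)/2 = (1/2)*(-113) = -113/2 ≈ -56.500)
o(f, n) = 0
O = 36 (O = 9*4 = 36)
R = -15 (R = -46 + 31 = -15)
B(P) = sqrt(21) (B(P) = sqrt(-15 + 36) = sqrt(21))
Z*(-2) - B(o(12, -1)) = -113/2*(-2) - sqrt(21) = 113 - sqrt(21)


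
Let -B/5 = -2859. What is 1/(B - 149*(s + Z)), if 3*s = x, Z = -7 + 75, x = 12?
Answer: 1/3567 ≈ 0.00028035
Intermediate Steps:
Z = 68
s = 4 (s = (1/3)*12 = 4)
B = 14295 (B = -5*(-2859) = 14295)
1/(B - 149*(s + Z)) = 1/(14295 - 149*(4 + 68)) = 1/(14295 - 149*72) = 1/(14295 - 10728) = 1/3567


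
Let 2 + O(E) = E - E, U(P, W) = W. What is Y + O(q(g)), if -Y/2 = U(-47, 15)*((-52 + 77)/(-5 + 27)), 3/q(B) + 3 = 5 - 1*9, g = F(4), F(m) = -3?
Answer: -397/11 ≈ -36.091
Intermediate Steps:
g = -3
q(B) = -3/7 (q(B) = 3/(-3 + (5 - 1*9)) = 3/(-3 + (5 - 9)) = 3/(-3 - 4) = 3/(-7) = 3*(-⅐) = -3/7)
O(E) = -2 (O(E) = -2 + (E - E) = -2 + 0 = -2)
Y = -375/11 (Y = -30*(-52 + 77)/(-5 + 27) = -30*25/22 = -2*375/22 = -375/11 ≈ -34.091)
Y + O(q(g)) = -375/11 - 2 = -397/11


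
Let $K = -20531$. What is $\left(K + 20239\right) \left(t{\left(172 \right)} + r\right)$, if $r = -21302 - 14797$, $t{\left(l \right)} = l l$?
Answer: $1902380$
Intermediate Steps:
$t{\left(l \right)} = l^{2}$
$r = -36099$
$\left(K + 20239\right) \left(t{\left(172 \right)} + r\right) = \left(-20531 + 20239\right) \left(172^{2} - 36099\right) = - 292 \left(29584 - 36099\right) = \left(-292\right) \left(-6515\right) = 1902380$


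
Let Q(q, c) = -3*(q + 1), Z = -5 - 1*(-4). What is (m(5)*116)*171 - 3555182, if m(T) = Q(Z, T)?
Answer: -3555182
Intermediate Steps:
Z = -1 (Z = -5 + 4 = -1)
Q(q, c) = -3 - 3*q (Q(q, c) = -3*(1 + q) = -3 - 3*q)
m(T) = 0 (m(T) = -3 - 3*(-1) = -3 + 3 = 0)
(m(5)*116)*171 - 3555182 = (0*116)*171 - 3555182 = 0*171 - 3555182 = 0 - 3555182 = -3555182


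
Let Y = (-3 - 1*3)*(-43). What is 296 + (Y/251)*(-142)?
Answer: 37660/251 ≈ 150.04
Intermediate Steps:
Y = 258 (Y = (-3 - 3)*(-43) = -6*(-43) = 258)
296 + (Y/251)*(-142) = 296 + (258/251)*(-142) = 296 - 36636/251 = 37660/251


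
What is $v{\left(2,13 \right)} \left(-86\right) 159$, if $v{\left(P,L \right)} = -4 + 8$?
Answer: $-54696$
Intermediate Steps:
$v{\left(P,L \right)} = 4$
$v{\left(2,13 \right)} \left(-86\right) 159 = 4 \left(-86\right) 159 = \left(-344\right) 159 = -54696$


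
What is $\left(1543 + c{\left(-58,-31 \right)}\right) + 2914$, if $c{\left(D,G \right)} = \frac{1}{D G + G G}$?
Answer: $\frac{12296864}{2759} \approx 4457.0$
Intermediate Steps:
$c{\left(D,G \right)} = \frac{1}{G^{2} + D G}$ ($c{\left(D,G \right)} = \frac{1}{D G + G^{2}} = \frac{1}{G^{2} + D G}$)
$\left(1543 + c{\left(-58,-31 \right)}\right) + 2914 = \left(1543 + \frac{1}{\left(-31\right) \left(-58 - 31\right)}\right) + 2914 = \left(1543 - \frac{1}{31 \left(-89\right)}\right) + 2914 = \left(1543 - - \frac{1}{2759}\right) + 2914 = \left(1543 + \frac{1}{2759}\right) + 2914 = \frac{4257138}{2759} + 2914 = \frac{12296864}{2759}$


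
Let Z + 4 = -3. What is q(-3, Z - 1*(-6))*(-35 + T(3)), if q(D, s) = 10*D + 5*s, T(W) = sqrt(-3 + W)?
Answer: 1225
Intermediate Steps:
Z = -7 (Z = -4 - 3 = -7)
q(D, s) = 5*s + 10*D
q(-3, Z - 1*(-6))*(-35 + T(3)) = (5*(-7 - 1*(-6)) + 10*(-3))*(-35 + sqrt(-3 + 3)) = (5*(-7 + 6) - 30)*(-35 + sqrt(0)) = (5*(-1) - 30)*(-35 + 0) = (-5 - 30)*(-35) = -35*(-35) = 1225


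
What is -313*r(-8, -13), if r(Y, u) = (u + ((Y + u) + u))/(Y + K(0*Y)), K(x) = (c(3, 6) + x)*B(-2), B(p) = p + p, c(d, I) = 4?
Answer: -14711/24 ≈ -612.96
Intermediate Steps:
B(p) = 2*p
K(x) = -16 - 4*x (K(x) = (4 + x)*(2*(-2)) = (4 + x)*(-4) = -16 - 4*x)
r(Y, u) = (Y + 3*u)/(-16 + Y) (r(Y, u) = (u + ((Y + u) + u))/(Y + (-16 - 0*Y)) = (u + (Y + 2*u))/(Y + (-16 - 4*0)) = (Y + 3*u)/(Y + (-16 + 0)) = (Y + 3*u)/(Y - 16) = (Y + 3*u)/(-16 + Y))
-313*r(-8, -13) = -313*(-8 + 3*(-13))/(-16 - 8) = -313*(-8 - 39)/(-24) = -(-313)*(-47)/24 = -313*47/24 = -14711/24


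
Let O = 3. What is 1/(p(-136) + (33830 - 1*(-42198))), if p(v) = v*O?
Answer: 1/75620 ≈ 1.3224e-5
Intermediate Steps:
p(v) = 3*v (p(v) = v*3 = 3*v)
1/(p(-136) + (33830 - 1*(-42198))) = 1/(3*(-136) + (33830 - 1*(-42198))) = 1/(-408 + (33830 + 42198)) = 1/(-408 + 76028) = 1/75620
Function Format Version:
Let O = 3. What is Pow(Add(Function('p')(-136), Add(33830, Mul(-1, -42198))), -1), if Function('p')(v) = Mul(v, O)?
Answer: Rational(1, 75620) ≈ 1.3224e-5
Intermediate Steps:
Function('p')(v) = Mul(3, v) (Function('p')(v) = Mul(v, 3) = Mul(3, v))
Pow(Add(Function('p')(-136), Add(33830, Mul(-1, -42198))), -1) = Pow(Add(Mul(3, -136), Add(33830, Mul(-1, -42198))), -1) = Pow(Add(-408, Add(33830, 42198)), -1) = Pow(Add(-408, 76028), -1) = Pow(75620, -1) = Rational(1, 75620)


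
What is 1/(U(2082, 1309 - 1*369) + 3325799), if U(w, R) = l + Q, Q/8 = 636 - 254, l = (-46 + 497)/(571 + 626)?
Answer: 1197/3984639886 ≈ 3.0040e-7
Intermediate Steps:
l = 451/1197 ≈ 0.37678
Q = 3056 (Q = 8*(636 - 254) = 8*382 = 3056)
U(w, R) = 3658483/1197 (U(w, R) = 451/1197 + 3056 = 3658483/1197)
1/(U(2082, 1309 - 1*369) + 3325799) = 1/(3658483/1197 + 3325799) = 1/(3984639886/1197) = 1197/3984639886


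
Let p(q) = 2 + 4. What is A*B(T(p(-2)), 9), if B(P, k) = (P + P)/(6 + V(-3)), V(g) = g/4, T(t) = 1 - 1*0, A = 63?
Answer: 24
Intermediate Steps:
p(q) = 6
T(t) = 1 (T(t) = 1 + 0 = 1)
V(g) = g/4 (V(g) = g*(¼) = g/4)
B(P, k) = 8*P/21 (B(P, k) = (P + P)/(6 + (¼)*(-3)) = (2*P)/(6 - ¾) = (2*P)/(21/4) = (2*P)*(4/21) = 8*P/21)
A*B(T(p(-2)), 9) = 63*((8/21)*1) = 63*(8/21) = 24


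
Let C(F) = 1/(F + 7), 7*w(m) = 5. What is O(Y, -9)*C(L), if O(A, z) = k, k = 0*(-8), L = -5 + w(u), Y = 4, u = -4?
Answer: 0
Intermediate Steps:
w(m) = 5/7 (w(m) = (⅐)*5 = 5/7)
L = -30/7 (L = -5 + 5/7 = -30/7 ≈ -4.2857)
C(F) = 1/(7 + F)
k = 0
O(A, z) = 0
O(Y, -9)*C(L) = 0/(7 - 30/7) = 0/(19/7) = 0*(7/19) = 0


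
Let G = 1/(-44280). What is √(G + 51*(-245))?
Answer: I*√680532679230/7380 ≈ 111.78*I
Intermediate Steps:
G = -1/44280 ≈ -2.2584e-5
√(G + 51*(-245)) = √(-1/44280 + 51*(-245)) = √(-1/44280 - 12495) = √(-553278601/44280) = I*√680532679230/7380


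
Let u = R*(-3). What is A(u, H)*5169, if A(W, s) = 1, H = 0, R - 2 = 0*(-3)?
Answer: 5169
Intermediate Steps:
R = 2 (R = 2 + 0*(-3) = 2 + 0 = 2)
u = -6 (u = 2*(-3) = -6)
A(u, H)*5169 = 1*5169 = 5169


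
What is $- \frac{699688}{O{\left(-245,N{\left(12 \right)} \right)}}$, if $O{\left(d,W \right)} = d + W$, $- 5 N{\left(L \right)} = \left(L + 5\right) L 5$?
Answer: $\frac{699688}{449} \approx 1558.3$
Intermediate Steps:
$N{\left(L \right)} = - L \left(5 + L\right)$ ($N{\left(L \right)} = - \frac{\left(L + 5\right) L 5}{5} = - \frac{\left(5 + L\right) L 5}{5} = - \frac{L \left(5 + L\right) 5}{5} = - \frac{5 L \left(5 + L\right)}{5} = - L \left(5 + L\right)$)
$O{\left(d,W \right)} = W + d$
$- \frac{699688}{O{\left(-245,N{\left(12 \right)} \right)}} = - \frac{699688}{\left(-1\right) 12 \left(5 + 12\right) - 245} = - \frac{699688}{\left(-1\right) 12 \cdot 17 - 245} = - \frac{699688}{-204 - 245} = - \frac{699688}{-449} = \left(-699688\right) \left(- \frac{1}{449}\right) = \frac{699688}{449}$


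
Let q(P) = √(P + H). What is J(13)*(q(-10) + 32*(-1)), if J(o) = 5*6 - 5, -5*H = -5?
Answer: -800 + 75*I ≈ -800.0 + 75.0*I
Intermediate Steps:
H = 1 (H = -⅕*(-5) = 1)
q(P) = √(1 + P) (q(P) = √(P + 1) = √(1 + P))
J(o) = 25 (J(o) = 30 - 5 = 25)
J(13)*(q(-10) + 32*(-1)) = 25*(√(1 - 10) + 32*(-1)) = 25*(√(-9) - 32) = 25*(3*I - 32) = 25*(-32 + 3*I) = -800 + 75*I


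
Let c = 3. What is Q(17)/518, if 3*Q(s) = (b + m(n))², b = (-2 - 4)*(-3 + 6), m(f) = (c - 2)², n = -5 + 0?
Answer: 289/1554 ≈ 0.18597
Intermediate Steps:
n = -5
m(f) = 1 (m(f) = (3 - 2)² = 1² = 1)
b = -18 (b = -6*3 = -18)
Q(s) = 289/3 (Q(s) = (-18 + 1)²/3 = (⅓)*(-17)² = (⅓)*289 = 289/3)
Q(17)/518 = (289/3)/518 = (289/3)*(1/518) = 289/1554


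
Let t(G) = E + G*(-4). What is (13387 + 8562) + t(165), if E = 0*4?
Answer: 21289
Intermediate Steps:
E = 0
t(G) = -4*G (t(G) = 0 + G*(-4) = 0 - 4*G = -4*G)
(13387 + 8562) + t(165) = (13387 + 8562) - 4*165 = 21949 - 660 = 21289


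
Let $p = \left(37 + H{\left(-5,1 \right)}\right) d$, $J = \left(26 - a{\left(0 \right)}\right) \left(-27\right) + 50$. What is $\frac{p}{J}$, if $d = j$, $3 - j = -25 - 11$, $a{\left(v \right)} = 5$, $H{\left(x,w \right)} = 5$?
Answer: $- \frac{1638}{517} \approx -3.1683$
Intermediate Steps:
$j = 39$ ($j = 3 - \left(-25 - 11\right) = 3 - -36 = 3 + 36 = 39$)
$d = 39$
$J = -517$ ($J = \left(26 - 5\right) \left(-27\right) + 50 = 21 \left(-27\right) + 50 = -567 + 50 = -517$)
$p = 1638$ ($p = \left(37 + 5\right) 39 = 42 \cdot 39 = 1638$)
$\frac{p}{J} = \frac{1638}{-517} = 1638 \left(- \frac{1}{517}\right) = - \frac{1638}{517}$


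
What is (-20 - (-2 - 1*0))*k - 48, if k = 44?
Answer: -840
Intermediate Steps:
(-20 - (-2 - 1*0))*k - 48 = (-20 - (-2 - 1*0))*44 - 48 = (-20 - (-2 + 0))*44 - 48 = (-20 - 1*(-2))*44 - 48 = (-20 + 2)*44 - 48 = -18*44 - 48 = -792 - 48 = -840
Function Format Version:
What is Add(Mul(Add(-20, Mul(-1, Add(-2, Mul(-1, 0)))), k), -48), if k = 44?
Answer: -840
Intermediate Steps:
Add(Mul(Add(-20, Mul(-1, Add(-2, Mul(-1, 0)))), k), -48) = Add(Mul(Add(-20, Mul(-1, Add(-2, Mul(-1, 0)))), 44), -48) = Add(Mul(Add(-20, Mul(-1, Add(-2, 0))), 44), -48) = Add(Mul(Add(-20, Mul(-1, -2)), 44), -48) = Add(Mul(Add(-20, 2), 44), -48) = Add(Mul(-18, 44), -48) = Add(-792, -48) = -840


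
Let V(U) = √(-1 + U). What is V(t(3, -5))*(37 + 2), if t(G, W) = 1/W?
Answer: 39*I*√30/5 ≈ 42.722*I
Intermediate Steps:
V(t(3, -5))*(37 + 2) = √(-1 + 1/(-5))*(37 + 2) = √(-1 - ⅕)*39 = √(-6/5)*39 = (I*√30/5)*39 = 39*I*√30/5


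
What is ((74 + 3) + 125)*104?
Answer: 21008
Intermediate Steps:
((74 + 3) + 125)*104 = (77 + 125)*104 = 202*104 = 21008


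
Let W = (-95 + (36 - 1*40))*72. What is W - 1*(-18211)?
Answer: 11083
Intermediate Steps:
W = -7128 (W = (-95 + (36 - 40))*72 = (-95 - 4)*72 = -99*72 = -7128)
W - 1*(-18211) = -7128 - 1*(-18211) = -7128 + 18211 = 11083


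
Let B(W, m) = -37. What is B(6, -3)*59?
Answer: -2183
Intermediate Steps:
B(6, -3)*59 = -37*59 = -2183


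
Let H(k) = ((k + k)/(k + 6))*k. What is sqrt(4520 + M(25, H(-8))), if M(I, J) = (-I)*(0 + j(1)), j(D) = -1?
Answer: 3*sqrt(505) ≈ 67.417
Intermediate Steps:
H(k) = 2*k**2/(6 + k) (H(k) = ((2*k)/(6 + k))*k = (2*k/(6 + k))*k = 2*k**2/(6 + k))
M(I, J) = I (M(I, J) = (-I)*(0 - 1) = -I*(-1) = I)
sqrt(4520 + M(25, H(-8))) = sqrt(4520 + 25) = sqrt(4545) = 3*sqrt(505)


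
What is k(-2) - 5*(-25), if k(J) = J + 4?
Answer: 127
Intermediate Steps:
k(J) = 4 + J
k(-2) - 5*(-25) = (4 - 2) - 5*(-25) = 2 + 125 = 127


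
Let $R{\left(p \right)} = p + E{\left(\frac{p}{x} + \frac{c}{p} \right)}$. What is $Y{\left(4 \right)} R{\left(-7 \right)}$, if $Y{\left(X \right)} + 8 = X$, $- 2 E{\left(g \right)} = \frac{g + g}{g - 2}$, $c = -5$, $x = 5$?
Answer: $\frac{1364}{47} \approx 29.021$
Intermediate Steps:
$E{\left(g \right)} = - \frac{g}{-2 + g}$ ($E{\left(g \right)} = - \frac{\left(g + g\right) \frac{1}{g - 2}}{2} = - \frac{2 g \frac{1}{-2 + g}}{2} = - \frac{g}{-2 + g}$)
$Y{\left(X \right)} = -8 + X$
$R{\left(p \right)} = p - \frac{- \frac{5}{p} + \frac{p}{5}}{-2 - \frac{5}{p} + \frac{p}{5}}$ ($R{\left(p \right)} = p - \frac{\frac{p}{5} - \frac{5}{p}}{-2 + \left(\frac{p}{5} - \frac{5}{p}\right)} = p - \frac{- \frac{5}{p} + \frac{p}{5}}{-2 + \left(- \frac{5}{p} + \frac{p}{5}\right)} = p - \frac{- \frac{5}{p} + \frac{p}{5}}{-2 - \frac{5}{p} + \frac{p}{5}}$)
$Y{\left(4 \right)} R{\left(-7 \right)} = \left(-8 + 4\right) \frac{-25 + \left(-7\right)^{2} - 7 \left(25 - 7 \left(10 - -7\right)\right)}{25 - 7 \left(10 - -7\right)} = - 4 \frac{-25 + 49 - 7 \left(25 - 7 \left(10 + 7\right)\right)}{25 - 7 \left(10 + 7\right)} = - 4 \frac{-25 + 49 - 7 \left(25 - 119\right)}{25 - 119} = - 4 \frac{-25 + 49 - -658}{-94} = - 4 \left(- \frac{-25 + 49 + 658}{94}\right) = - 4 \left(\left(- \frac{1}{94}\right) 682\right) = \left(-4\right) \left(- \frac{341}{47}\right) = \frac{1364}{47}$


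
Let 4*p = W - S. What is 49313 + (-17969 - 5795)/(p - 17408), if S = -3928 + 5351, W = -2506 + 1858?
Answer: 3535985095/71703 ≈ 49314.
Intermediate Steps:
W = -648
S = 1423
p = -2071/4 (p = (-648 - 1*1423)/4 = (-648 - 1423)/4 = (¼)*(-2071) = -2071/4 ≈ -517.75)
49313 + (-17969 - 5795)/(p - 17408) = 49313 + (-17969 - 5795)/(-2071/4 - 17408) = 49313 - 23764/(-71703/4) = 49313 - 23764*(-4/71703) = 49313 + 95056/71703 = 3535985095/71703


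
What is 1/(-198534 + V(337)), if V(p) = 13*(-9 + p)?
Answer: -1/194270 ≈ -5.1475e-6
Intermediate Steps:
V(p) = -117 + 13*p
1/(-198534 + V(337)) = 1/(-198534 + (-117 + 13*337)) = 1/(-198534 + (-117 + 4381)) = 1/(-198534 + 4264) = 1/(-194270) = -1/194270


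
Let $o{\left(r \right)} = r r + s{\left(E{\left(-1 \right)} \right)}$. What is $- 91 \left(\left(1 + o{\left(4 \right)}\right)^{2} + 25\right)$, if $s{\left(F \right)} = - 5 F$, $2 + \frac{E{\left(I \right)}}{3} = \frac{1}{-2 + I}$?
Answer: $-248339$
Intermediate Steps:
$E{\left(I \right)} = -6 + \frac{3}{-2 + I}$
$o{\left(r \right)} = 35 + r^{2}$ ($o{\left(r \right)} = r r - 5 \frac{3 \left(5 - -2\right)}{-2 - 1} = r^{2} - 5 \frac{3 \left(5 + 2\right)}{-3} = r^{2} - 5 \cdot 3 \left(- \frac{1}{3}\right) 7 = r^{2} - -35 = r^{2} + 35 = 35 + r^{2}$)
$- 91 \left(\left(1 + o{\left(4 \right)}\right)^{2} + 25\right) = - 91 \left(\left(1 + \left(35 + 4^{2}\right)\right)^{2} + 25\right) = - 91 \left(\left(1 + \left(35 + 16\right)\right)^{2} + 25\right) = - 91 \left(\left(1 + 51\right)^{2} + 25\right) = - 91 \left(52^{2} + 25\right) = - 91 \left(2704 + 25\right) = \left(-91\right) 2729 = -248339$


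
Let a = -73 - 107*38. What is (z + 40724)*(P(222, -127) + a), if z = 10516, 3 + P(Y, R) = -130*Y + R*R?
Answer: -864572520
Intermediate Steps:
a = -4139 (a = -73 - 4066 = -4139)
P(Y, R) = -3 + R**2 - 130*Y (P(Y, R) = -3 + (-130*Y + R*R) = -3 + (-130*Y + R**2) = -3 + (R**2 - 130*Y) = -3 + R**2 - 130*Y)
(z + 40724)*(P(222, -127) + a) = (10516 + 40724)*((-3 + (-127)**2 - 130*222) - 4139) = 51240*((-3 + 16129 - 28860) - 4139) = 51240*(-12734 - 4139) = 51240*(-16873) = -864572520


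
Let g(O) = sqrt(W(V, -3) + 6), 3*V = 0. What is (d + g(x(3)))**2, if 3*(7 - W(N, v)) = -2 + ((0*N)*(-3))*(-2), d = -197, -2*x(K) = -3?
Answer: (591 - sqrt(123))**2/9 ≈ 37366.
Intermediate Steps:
V = 0 (V = (1/3)*0 = 0)
x(K) = 3/2 (x(K) = -1/2*(-3) = 3/2)
W(N, v) = 23/3 (W(N, v) = 7 - (-2 + ((0*N)*(-3))*(-2))/3 = 7 - (-2 + (0*(-3))*(-2))/3 = 7 - (-2 + 0*(-2))/3 = 7 - (-2 + 0)/3 = 7 - 1/3*(-2) = 7 + 2/3 = 23/3)
g(O) = sqrt(123)/3 (g(O) = sqrt(23/3 + 6) = sqrt(41/3) = sqrt(123)/3)
(d + g(x(3)))**2 = (-197 + sqrt(123)/3)**2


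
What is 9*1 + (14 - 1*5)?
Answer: 18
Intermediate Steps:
9*1 + (14 - 1*5) = 9 + (14 - 5) = 9 + 9 = 18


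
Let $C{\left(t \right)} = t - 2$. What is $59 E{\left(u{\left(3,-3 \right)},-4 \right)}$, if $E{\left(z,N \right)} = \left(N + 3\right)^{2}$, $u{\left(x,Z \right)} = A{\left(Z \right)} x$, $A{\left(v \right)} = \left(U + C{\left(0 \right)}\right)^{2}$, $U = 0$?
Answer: $59$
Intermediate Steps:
$C{\left(t \right)} = -2 + t$
$A{\left(v \right)} = 4$ ($A{\left(v \right)} = \left(0 + \left(-2 + 0\right)\right)^{2} = \left(0 - 2\right)^{2} = \left(-2\right)^{2} = 4$)
$u{\left(x,Z \right)} = 4 x$
$E{\left(z,N \right)} = \left(3 + N\right)^{2}$
$59 E{\left(u{\left(3,-3 \right)},-4 \right)} = 59 \left(3 - 4\right)^{2} = 59 \left(-1\right)^{2} = 59 \cdot 1 = 59$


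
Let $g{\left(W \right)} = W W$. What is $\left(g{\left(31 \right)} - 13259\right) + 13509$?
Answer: $1211$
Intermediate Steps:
$g{\left(W \right)} = W^{2}$
$\left(g{\left(31 \right)} - 13259\right) + 13509 = \left(31^{2} - 13259\right) + 13509 = \left(961 - 13259\right) + 13509 = -12298 + 13509 = 1211$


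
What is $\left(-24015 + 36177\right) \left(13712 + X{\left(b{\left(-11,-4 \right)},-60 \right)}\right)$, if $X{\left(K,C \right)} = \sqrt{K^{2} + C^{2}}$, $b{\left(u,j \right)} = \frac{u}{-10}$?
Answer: $166765344 + \frac{6081 \sqrt{360121}}{5} \approx 1.675 \cdot 10^{8}$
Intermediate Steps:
$b{\left(u,j \right)} = - \frac{u}{10}$ ($b{\left(u,j \right)} = u \left(- \frac{1}{10}\right) = - \frac{u}{10}$)
$X{\left(K,C \right)} = \sqrt{C^{2} + K^{2}}$
$\left(-24015 + 36177\right) \left(13712 + X{\left(b{\left(-11,-4 \right)},-60 \right)}\right) = \left(-24015 + 36177\right) \left(13712 + \sqrt{\left(-60\right)^{2} + \left(\left(- \frac{1}{10}\right) \left(-11\right)\right)^{2}}\right) = 12162 \left(13712 + \sqrt{3600 + \left(\frac{11}{10}\right)^{2}}\right) = 12162 \left(13712 + \sqrt{3600 + \frac{121}{100}}\right) = 12162 \left(13712 + \sqrt{\frac{360121}{100}}\right) = 12162 \left(13712 + \frac{\sqrt{360121}}{10}\right) = 166765344 + \frac{6081 \sqrt{360121}}{5}$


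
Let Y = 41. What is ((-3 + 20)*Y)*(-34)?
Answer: -23698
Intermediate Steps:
((-3 + 20)*Y)*(-34) = ((-3 + 20)*41)*(-34) = (17*41)*(-34) = 697*(-34) = -23698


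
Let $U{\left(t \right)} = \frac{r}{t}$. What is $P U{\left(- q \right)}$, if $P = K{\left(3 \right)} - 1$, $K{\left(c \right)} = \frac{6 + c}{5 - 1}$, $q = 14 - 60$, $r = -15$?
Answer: $- \frac{75}{184} \approx -0.40761$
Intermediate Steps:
$q = -46$
$K{\left(c \right)} = \frac{3}{2} + \frac{c}{4}$ ($K{\left(c \right)} = \frac{6 + c}{4} = \left(6 + c\right) \frac{1}{4} = \frac{3}{2} + \frac{c}{4}$)
$U{\left(t \right)} = - \frac{15}{t}$
$P = \frac{5}{4}$ ($P = \left(\frac{3}{2} + \frac{1}{4} \cdot 3\right) - 1 = \left(\frac{3}{2} + \frac{3}{4}\right) - 1 = \frac{9}{4} - 1 = \frac{5}{4} \approx 1.25$)
$P U{\left(- q \right)} = \frac{5 \left(- \frac{15}{\left(-1\right) \left(-46\right)}\right)}{4} = \frac{5 \left(- \frac{15}{46}\right)}{4} = \frac{5 \left(\left(-15\right) \frac{1}{46}\right)}{4} = \frac{5}{4} \left(- \frac{15}{46}\right) = - \frac{75}{184}$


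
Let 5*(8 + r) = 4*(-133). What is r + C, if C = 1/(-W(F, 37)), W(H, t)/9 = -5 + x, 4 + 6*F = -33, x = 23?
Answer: -92669/810 ≈ -114.41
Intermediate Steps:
F = -37/6 (F = -⅔ + (⅙)*(-33) = -⅔ - 11/2 = -37/6 ≈ -6.1667)
W(H, t) = 162 (W(H, t) = 9*(-5 + 23) = 9*18 = 162)
C = -1/162 (C = 1/(-1*162) = 1/(-162) = -1/162 ≈ -0.0061728)
r = -572/5 (r = -8 + (4*(-133))/5 = -8 + (⅕)*(-532) = -8 - 532/5 = -572/5 ≈ -114.40)
r + C = -572/5 - 1/162 = -92669/810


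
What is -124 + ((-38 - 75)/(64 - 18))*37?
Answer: -9885/46 ≈ -214.89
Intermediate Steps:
-124 + ((-38 - 75)/(64 - 18))*37 = -124 - 113/46*37 = -124 - 4181/46 = -9885/46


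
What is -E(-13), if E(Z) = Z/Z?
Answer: -1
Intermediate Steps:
E(Z) = 1
-E(-13) = -1*1 = -1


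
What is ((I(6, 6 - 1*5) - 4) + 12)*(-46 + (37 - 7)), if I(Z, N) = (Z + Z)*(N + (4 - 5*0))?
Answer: -1088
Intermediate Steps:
I(Z, N) = 2*Z*(4 + N) (I(Z, N) = (2*Z)*(N + (4 + 0)) = (2*Z)*(N + 4) = (2*Z)*(4 + N) = 2*Z*(4 + N))
((I(6, 6 - 1*5) - 4) + 12)*(-46 + (37 - 7)) = ((2*6*(4 + (6 - 1*5)) - 4) + 12)*(-46 + (37 - 7)) = ((2*6*(4 + (6 - 5)) - 4) + 12)*(-46 + 30) = ((2*6*(4 + 1) - 4) + 12)*(-16) = ((2*6*5 - 4) + 12)*(-16) = ((60 - 4) + 12)*(-16) = (56 + 12)*(-16) = 68*(-16) = -1088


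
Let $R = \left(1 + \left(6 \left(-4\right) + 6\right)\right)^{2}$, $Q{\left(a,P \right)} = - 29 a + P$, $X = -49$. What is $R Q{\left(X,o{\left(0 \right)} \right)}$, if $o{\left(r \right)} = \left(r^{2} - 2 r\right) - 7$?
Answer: $408646$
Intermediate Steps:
$o{\left(r \right)} = -7 + r^{2} - 2 r$
$Q{\left(a,P \right)} = P - 29 a$
$R = 289$ ($R = \left(1 + \left(-24 + 6\right)\right)^{2} = \left(1 - 18\right)^{2} = \left(-17\right)^{2} = 289$)
$R Q{\left(X,o{\left(0 \right)} \right)} = 289 \left(\left(-7 + 0^{2} - 0\right) - -1421\right) = 289 \left(\left(-7 + 0 + 0\right) + 1421\right) = 289 \left(-7 + 1421\right) = 289 \cdot 1414 = 408646$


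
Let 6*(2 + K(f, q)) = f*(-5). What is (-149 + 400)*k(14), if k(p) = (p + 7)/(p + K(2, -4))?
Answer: 15813/31 ≈ 510.10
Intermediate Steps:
K(f, q) = -2 - 5*f/6 (K(f, q) = -2 + (f*(-5))/6 = -2 + (-5*f)/6 = -2 - 5*f/6)
k(p) = (7 + p)/(-11/3 + p) (k(p) = (p + 7)/(p + (-2 - 5/6*2)) = (7 + p)/(p + (-2 - 5/3)) = (7 + p)/(p - 11/3) = (7 + p)/(-11/3 + p))
(-149 + 400)*k(14) = (-149 + 400)*(3*(7 + 14)/(-11 + 3*14)) = 251*(3*21/(-11 + 42)) = 251*(3*21/31) = 251*(3*(1/31)*21) = 251*(63/31) = 15813/31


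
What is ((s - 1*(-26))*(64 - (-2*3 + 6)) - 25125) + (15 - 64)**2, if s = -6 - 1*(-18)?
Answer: -20292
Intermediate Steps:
s = 12 (s = -6 + 18 = 12)
((s - 1*(-26))*(64 - (-2*3 + 6)) - 25125) + (15 - 64)**2 = ((12 - 1*(-26))*(64 - (-2*3 + 6)) - 25125) + (15 - 64)**2 = ((12 + 26)*(64 - (-6 + 6)) - 25125) + (-49)**2 = (38*(64 - 1*0) - 25125) + 2401 = (38*(64 + 0) - 25125) + 2401 = (38*64 - 25125) + 2401 = (2432 - 25125) + 2401 = -22693 + 2401 = -20292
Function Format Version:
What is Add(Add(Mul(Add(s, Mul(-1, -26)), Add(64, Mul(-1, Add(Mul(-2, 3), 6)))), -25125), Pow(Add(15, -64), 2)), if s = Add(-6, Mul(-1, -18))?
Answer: -20292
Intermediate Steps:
s = 12 (s = Add(-6, 18) = 12)
Add(Add(Mul(Add(s, Mul(-1, -26)), Add(64, Mul(-1, Add(Mul(-2, 3), 6)))), -25125), Pow(Add(15, -64), 2)) = Add(Add(Mul(Add(12, Mul(-1, -26)), Add(64, Mul(-1, Add(Mul(-2, 3), 6)))), -25125), Pow(Add(15, -64), 2)) = Add(Add(Mul(Add(12, 26), Add(64, Mul(-1, Add(-6, 6)))), -25125), Pow(-49, 2)) = Add(Add(Mul(38, Add(64, Mul(-1, 0))), -25125), 2401) = Add(Add(Mul(38, Add(64, 0)), -25125), 2401) = Add(Add(Mul(38, 64), -25125), 2401) = Add(Add(2432, -25125), 2401) = Add(-22693, 2401) = -20292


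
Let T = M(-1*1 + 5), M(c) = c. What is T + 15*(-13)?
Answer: -191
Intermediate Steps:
T = 4 (T = -1*1 + 5 = -1 + 5 = 4)
T + 15*(-13) = 4 + 15*(-13) = 4 - 195 = -191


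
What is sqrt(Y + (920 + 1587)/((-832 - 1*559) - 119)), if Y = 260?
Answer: sqrt(589040430)/1510 ≈ 16.073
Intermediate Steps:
sqrt(Y + (920 + 1587)/((-832 - 1*559) - 119)) = sqrt(260 + (920 + 1587)/((-832 - 1*559) - 119)) = sqrt(260 + 2507/((-832 - 559) - 119)) = sqrt(260 + 2507/(-1391 - 119)) = sqrt(260 + 2507/(-1510)) = sqrt(260 + 2507*(-1/1510)) = sqrt(260 - 2507/1510) = sqrt(390093/1510) = sqrt(589040430)/1510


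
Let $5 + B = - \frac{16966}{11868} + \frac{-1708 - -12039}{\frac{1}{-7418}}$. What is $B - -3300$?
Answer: $- \frac{454734670325}{5934} \approx -7.6632 \cdot 10^{7}$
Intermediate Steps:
$B = - \frac{454754252525}{5934}$ ($B = -5 + \left(- \frac{16966}{11868} + \frac{-1708 - -12039}{\frac{1}{-7418}}\right) = -5 + \left(\left(-16966\right) \frac{1}{11868} + \frac{-1708 + 12039}{- \frac{1}{7418}}\right) = -5 + \left(- \frac{8483}{5934} + 10331 \left(-7418\right)\right) = -5 - \frac{454754222855}{5934} = - \frac{454754252525}{5934} \approx -7.6635 \cdot 10^{7}$)
$B - -3300 = - \frac{454754252525}{5934} - -3300 = - \frac{454754252525}{5934} + 3300 = - \frac{454734670325}{5934}$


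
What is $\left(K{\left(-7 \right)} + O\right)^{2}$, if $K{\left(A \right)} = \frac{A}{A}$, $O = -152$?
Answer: $22801$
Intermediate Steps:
$K{\left(A \right)} = 1$
$\left(K{\left(-7 \right)} + O\right)^{2} = \left(1 - 152\right)^{2} = \left(-151\right)^{2} = 22801$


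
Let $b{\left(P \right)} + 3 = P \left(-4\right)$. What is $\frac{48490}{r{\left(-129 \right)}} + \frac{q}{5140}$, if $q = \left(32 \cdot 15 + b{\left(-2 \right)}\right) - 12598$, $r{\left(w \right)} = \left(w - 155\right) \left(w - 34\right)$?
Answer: $- \frac{77874099}{59485220} \approx -1.3091$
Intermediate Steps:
$b{\left(P \right)} = -3 - 4 P$ ($b{\left(P \right)} = -3 + P \left(-4\right) = -3 - 4 P$)
$r{\left(w \right)} = \left(-155 + w\right) \left(-34 + w\right)$
$q = -12113$ ($q = \left(32 \cdot 15 - -5\right) - 12598 = \left(480 + \left(-3 + 8\right)\right) - 12598 = \left(480 + 5\right) - 12598 = 485 - 12598 = -12113$)
$\frac{48490}{r{\left(-129 \right)}} + \frac{q}{5140} = \frac{48490}{5270 + \left(-129\right)^{2} - -24381} - \frac{12113}{5140} = \frac{48490}{5270 + 16641 + 24381} - \frac{12113}{5140} = \frac{48490}{46292} - \frac{12113}{5140} = 48490 \cdot \frac{1}{46292} - \frac{12113}{5140} = \frac{24245}{23146} - \frac{12113}{5140} = - \frac{77874099}{59485220}$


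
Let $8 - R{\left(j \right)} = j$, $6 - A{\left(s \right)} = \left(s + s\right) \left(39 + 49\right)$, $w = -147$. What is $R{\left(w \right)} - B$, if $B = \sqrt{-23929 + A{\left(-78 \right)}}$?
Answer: $155 - i \sqrt{10195} \approx 155.0 - 100.97 i$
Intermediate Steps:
$A{\left(s \right)} = 6 - 176 s$ ($A{\left(s \right)} = 6 - \left(s + s\right) \left(39 + 49\right) = 6 - 2 s 88 = 6 - 176 s$)
$B = i \sqrt{10195}$ ($B = \sqrt{-23929 + \left(6 - -13728\right)} = \sqrt{-23929 + \left(6 + 13728\right)} = \sqrt{-23929 + 13734} = \sqrt{-10195} = i \sqrt{10195} \approx 100.97 i$)
$R{\left(j \right)} = 8 - j$
$R{\left(w \right)} - B = \left(8 - -147\right) - i \sqrt{10195} = \left(8 + 147\right) - i \sqrt{10195} = 155 - i \sqrt{10195}$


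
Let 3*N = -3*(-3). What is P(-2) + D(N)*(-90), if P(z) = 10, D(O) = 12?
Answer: -1070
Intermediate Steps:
N = 3 (N = (-3*(-3))/3 = (⅓)*9 = 3)
P(-2) + D(N)*(-90) = 10 + 12*(-90) = 10 - 1080 = -1070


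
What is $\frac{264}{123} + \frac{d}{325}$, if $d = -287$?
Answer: $\frac{16833}{13325} \approx 1.2633$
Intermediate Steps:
$\frac{264}{123} + \frac{d}{325} = \frac{264}{123} - \frac{287}{325} = 264 \cdot \frac{1}{123} - \frac{287}{325} = \frac{88}{41} - \frac{287}{325} = \frac{16833}{13325}$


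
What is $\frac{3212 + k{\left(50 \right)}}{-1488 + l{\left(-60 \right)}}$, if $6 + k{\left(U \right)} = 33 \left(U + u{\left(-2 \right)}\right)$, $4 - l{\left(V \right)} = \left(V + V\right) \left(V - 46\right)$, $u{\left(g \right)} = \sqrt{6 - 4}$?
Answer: $- \frac{1214}{3551} - \frac{33 \sqrt{2}}{14204} \approx -0.34516$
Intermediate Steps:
$u{\left(g \right)} = \sqrt{2}$
$l{\left(V \right)} = 4 - 2 V \left(-46 + V\right)$ ($l{\left(V \right)} = 4 - \left(V + V\right) \left(V - 46\right) = 4 - 2 V \left(-46 + V\right)$)
$k{\left(U \right)} = -6 + 33 U + 33 \sqrt{2}$ ($k{\left(U \right)} = -6 + 33 \left(U + \sqrt{2}\right) = -6 + \left(33 U + 33 \sqrt{2}\right) = -6 + 33 U + 33 \sqrt{2}$)
$\frac{3212 + k{\left(50 \right)}}{-1488 + l{\left(-60 \right)}} = \frac{3212 + \left(-6 + 33 \cdot 50 + 33 \sqrt{2}\right)}{-1488 + \left(4 - 2 \left(-60\right)^{2} + 92 \left(-60\right)\right)} = \frac{3212 + \left(-6 + 1650 + 33 \sqrt{2}\right)}{-1488 - 12716} = \frac{3212 + \left(1644 + 33 \sqrt{2}\right)}{-1488 - 12716} = \frac{4856 + 33 \sqrt{2}}{-1488 - 12716} = \frac{4856 + 33 \sqrt{2}}{-14204} = \left(4856 + 33 \sqrt{2}\right) \left(- \frac{1}{14204}\right) = - \frac{1214}{3551} - \frac{33 \sqrt{2}}{14204}$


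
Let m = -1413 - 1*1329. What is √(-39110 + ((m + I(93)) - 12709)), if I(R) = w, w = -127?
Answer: 4*I*√3418 ≈ 233.85*I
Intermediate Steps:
m = -2742 (m = -1413 - 1329 = -2742)
I(R) = -127
√(-39110 + ((m + I(93)) - 12709)) = √(-39110 + ((-2742 - 127) - 12709)) = √(-39110 + (-2869 - 12709)) = √(-39110 - 15578) = √(-54688) = 4*I*√3418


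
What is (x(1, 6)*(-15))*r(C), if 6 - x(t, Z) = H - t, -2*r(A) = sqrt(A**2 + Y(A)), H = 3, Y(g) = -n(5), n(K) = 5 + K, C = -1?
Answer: 90*I ≈ 90.0*I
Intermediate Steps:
Y(g) = -10 (Y(g) = -(5 + 5) = -1*10 = -10)
r(A) = -sqrt(-10 + A**2)/2 (r(A) = -sqrt(A**2 - 10)/2 = -sqrt(-10 + A**2)/2)
x(t, Z) = 3 + t (x(t, Z) = 6 - (3 - t) = 6 + (-3 + t) = 3 + t)
(x(1, 6)*(-15))*r(C) = ((3 + 1)*(-15))*(-sqrt(-10 + (-1)**2)/2) = (4*(-15))*(-sqrt(-10 + 1)/2) = -(-30)*sqrt(-9) = -(-30)*3*I = -(-90)*I = 90*I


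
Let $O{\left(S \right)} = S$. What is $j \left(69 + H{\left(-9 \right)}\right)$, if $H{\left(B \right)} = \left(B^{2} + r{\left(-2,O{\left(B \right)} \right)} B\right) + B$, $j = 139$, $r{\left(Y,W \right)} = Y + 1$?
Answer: $20850$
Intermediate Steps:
$r{\left(Y,W \right)} = 1 + Y$
$H{\left(B \right)} = B^{2}$ ($H{\left(B \right)} = \left(B^{2} + \left(1 - 2\right) B\right) + B = \left(B^{2} - B\right) + B = B^{2}$)
$j \left(69 + H{\left(-9 \right)}\right) = 139 \left(69 + \left(-9\right)^{2}\right) = 139 \left(69 + 81\right) = 139 \cdot 150 = 20850$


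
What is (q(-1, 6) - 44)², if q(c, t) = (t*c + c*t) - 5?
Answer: 3721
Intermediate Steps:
q(c, t) = -5 + 2*c*t (q(c, t) = (c*t + c*t) - 5 = 2*c*t - 5 = -5 + 2*c*t)
(q(-1, 6) - 44)² = ((-5 + 2*(-1)*6) - 44)² = ((-5 - 12) - 44)² = (-17 - 44)² = (-61)² = 3721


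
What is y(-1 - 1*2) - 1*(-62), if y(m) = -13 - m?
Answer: 52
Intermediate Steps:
y(-1 - 1*2) - 1*(-62) = (-13 - (-1 - 1*2)) - 1*(-62) = (-13 - (-1 - 2)) + 62 = (-13 - 1*(-3)) + 62 = (-13 + 3) + 62 = -10 + 62 = 52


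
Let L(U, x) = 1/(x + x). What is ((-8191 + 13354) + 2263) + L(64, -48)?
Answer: 712895/96 ≈ 7426.0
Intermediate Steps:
L(U, x) = 1/(2*x)
((-8191 + 13354) + 2263) + L(64, -48) = ((-8191 + 13354) + 2263) + (½)/(-48) = (5163 + 2263) + (½)*(-1/48) = 7426 - 1/96 = 712895/96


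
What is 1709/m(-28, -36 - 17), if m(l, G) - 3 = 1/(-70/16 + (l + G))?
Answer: 1167247/2041 ≈ 571.90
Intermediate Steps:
m(l, G) = 3 + 1/(-35/8 + G + l) (m(l, G) = 3 + 1/(-70/16 + (l + G)) = 3 + 1/(-70*1/16 + (G + l)) = 3 + 1/(-35/8 + (G + l)) = 3 + 1/(-35/8 + G + l))
1709/m(-28, -36 - 17) = 1709/(((-97 + 24*(-36 - 17) + 24*(-28))/(-35 + 8*(-36 - 17) + 8*(-28)))) = 1709/(((-97 + 24*(-53) - 672)/(-35 + 8*(-53) - 224))) = 1709/(((-97 - 1272 - 672)/(-35 - 424 - 224))) = 1709/((-2041/(-683))) = 1709/((-1/683*(-2041))) = 1709/(2041/683) = 1709*(683/2041) = 1167247/2041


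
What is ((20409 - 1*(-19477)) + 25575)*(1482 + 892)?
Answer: 155404414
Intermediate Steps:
((20409 - 1*(-19477)) + 25575)*(1482 + 892) = ((20409 + 19477) + 25575)*2374 = (39886 + 25575)*2374 = 65461*2374 = 155404414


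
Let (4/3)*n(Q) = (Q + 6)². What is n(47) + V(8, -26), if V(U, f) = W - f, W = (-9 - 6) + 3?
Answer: 8483/4 ≈ 2120.8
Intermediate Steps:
W = -12 (W = -15 + 3 = -12)
V(U, f) = -12 - f
n(Q) = 3*(6 + Q)²/4 (n(Q) = 3*(Q + 6)²/4 = 3*(6 + Q)²/4)
n(47) + V(8, -26) = 3*(6 + 47)²/4 + (-12 - 1*(-26)) = (¾)*53² + (-12 + 26) = (¾)*2809 + 14 = 8427/4 + 14 = 8483/4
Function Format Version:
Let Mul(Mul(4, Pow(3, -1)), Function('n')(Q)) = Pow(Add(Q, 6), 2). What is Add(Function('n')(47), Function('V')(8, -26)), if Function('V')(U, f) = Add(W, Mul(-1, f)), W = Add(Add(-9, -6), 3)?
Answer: Rational(8483, 4) ≈ 2120.8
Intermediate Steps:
W = -12 (W = Add(-15, 3) = -12)
Function('V')(U, f) = Add(-12, Mul(-1, f))
Function('n')(Q) = Mul(Rational(3, 4), Pow(Add(6, Q), 2)) (Function('n')(Q) = Mul(Rational(3, 4), Pow(Add(Q, 6), 2)) = Mul(Rational(3, 4), Pow(Add(6, Q), 2)))
Add(Function('n')(47), Function('V')(8, -26)) = Add(Mul(Rational(3, 4), Pow(Add(6, 47), 2)), Add(-12, Mul(-1, -26))) = Add(Mul(Rational(3, 4), Pow(53, 2)), Add(-12, 26)) = Add(Mul(Rational(3, 4), 2809), 14) = Add(Rational(8427, 4), 14) = Rational(8483, 4)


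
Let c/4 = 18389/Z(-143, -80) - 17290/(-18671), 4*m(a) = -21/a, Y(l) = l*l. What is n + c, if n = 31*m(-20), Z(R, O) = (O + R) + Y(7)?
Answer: -53395740013/129950160 ≈ -410.89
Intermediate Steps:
Y(l) = l²
m(a) = -21/(4*a) (m(a) = (-21/a)/4 = -21/(4*a))
Z(R, O) = 49 + O + R (Z(R, O) = (O + R) + 7² = (O + R) + 49 = 49 + O + R)
c = -680665118/1624377 (c = 4*(18389/(49 - 80 - 143) - 17290/(-18671)) = 4*(18389/(-174) - 17290*(-1/18671)) = 4*(18389*(-1/174) + 17290/18671) = 4*(-18389/174 + 17290/18671) = 4*(-340332559/3248754) = -680665118/1624377 ≈ -419.03)
n = 651/80 (n = 31*(-21/4/(-20)) = 31*(-21/4*(-1/20)) = 31*(21/80) = 651/80 ≈ 8.1375)
n + c = 651/80 - 680665118/1624377 = -53395740013/129950160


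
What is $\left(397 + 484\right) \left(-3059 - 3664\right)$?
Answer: $-5922963$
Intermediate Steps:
$\left(397 + 484\right) \left(-3059 - 3664\right) = 881 \left(-6723\right) = -5922963$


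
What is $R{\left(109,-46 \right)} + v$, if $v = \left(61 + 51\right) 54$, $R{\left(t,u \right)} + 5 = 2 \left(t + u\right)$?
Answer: $6169$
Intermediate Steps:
$R{\left(t,u \right)} = -5 + 2 t + 2 u$ ($R{\left(t,u \right)} = -5 + 2 \left(t + u\right) = -5 + \left(2 t + 2 u\right) = -5 + 2 t + 2 u$)
$v = 6048$ ($v = 112 \cdot 54 = 6048$)
$R{\left(109,-46 \right)} + v = \left(-5 + 2 \cdot 109 + 2 \left(-46\right)\right) + 6048 = \left(-5 + 218 - 92\right) + 6048 = 121 + 6048 = 6169$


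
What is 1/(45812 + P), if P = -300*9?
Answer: 1/43112 ≈ 2.3195e-5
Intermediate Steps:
P = -2700
1/(45812 + P) = 1/(45812 - 2700) = 1/43112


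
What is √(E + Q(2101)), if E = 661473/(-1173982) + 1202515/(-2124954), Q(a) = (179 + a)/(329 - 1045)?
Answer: I*√663702195303552180899652581/12403992685617 ≈ 2.0769*I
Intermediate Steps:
Q(a) = -¼ - a/716 (Q(a) = (179 + a)/(-716) = (179 + a)*(-1/716) = -¼ - a/716)
E = -704332665493/623664436707 (E = 661473*(-1/1173982) + 1202515*(-1/2124954) = -661473/1173982 - 1202515/2124954 = -704332665493/623664436707 ≈ -1.1293)
√(E + Q(2101)) = √(-704332665493/623664436707 + (-¼ - 1/716*2101)) = √(-704332665493/623664436707 + (-¼ - 2101/716)) = √(-704332665493/623664436707 - 570/179) = √(-481564276046237/111635934170553) = I*√663702195303552180899652581/12403992685617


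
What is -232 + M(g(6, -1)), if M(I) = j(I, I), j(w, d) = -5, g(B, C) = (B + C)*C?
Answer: -237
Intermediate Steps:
g(B, C) = C*(B + C)
M(I) = -5
-232 + M(g(6, -1)) = -232 - 5 = -237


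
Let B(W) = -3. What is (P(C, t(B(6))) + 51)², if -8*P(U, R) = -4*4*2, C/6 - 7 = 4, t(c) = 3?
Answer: 3025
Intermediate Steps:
C = 66 (C = 42 + 6*4 = 42 + 24 = 66)
P(U, R) = 4 (P(U, R) = -(-4*4)*2/8 = -(-2)*2 = -⅛*(-32) = 4)
(P(C, t(B(6))) + 51)² = (4 + 51)² = 55² = 3025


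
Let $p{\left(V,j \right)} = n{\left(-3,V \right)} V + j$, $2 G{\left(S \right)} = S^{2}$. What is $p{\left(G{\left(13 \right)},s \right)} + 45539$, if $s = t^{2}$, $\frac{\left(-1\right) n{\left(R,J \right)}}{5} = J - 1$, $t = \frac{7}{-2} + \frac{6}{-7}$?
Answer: $\frac{1007365}{98} \approx 10279.0$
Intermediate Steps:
$G{\left(S \right)} = \frac{S^{2}}{2}$
$t = - \frac{61}{14}$ ($t = 7 \left(- \frac{1}{2}\right) + 6 \left(- \frac{1}{7}\right) = - \frac{7}{2} - \frac{6}{7} = - \frac{61}{14} \approx -4.3571$)
$n{\left(R,J \right)} = 5 - 5 J$ ($n{\left(R,J \right)} = - 5 \left(J - 1\right) = - 5 \left(-1 + J\right) = 5 - 5 J$)
$s = \frac{3721}{196}$ ($s = \left(- \frac{61}{14}\right)^{2} = \frac{3721}{196} \approx 18.985$)
$p{\left(V,j \right)} = j + V \left(5 - 5 V\right)$ ($p{\left(V,j \right)} = \left(5 - 5 V\right) V + j = V \left(5 - 5 V\right) + j = j + V \left(5 - 5 V\right)$)
$p{\left(G{\left(13 \right)},s \right)} + 45539 = \left(\frac{3721}{196} - 5 \frac{13^{2}}{2} \left(-1 + \frac{13^{2}}{2}\right)\right) + 45539 = \left(\frac{3721}{196} - 5 \cdot \frac{1}{2} \cdot 169 \left(-1 + \frac{1}{2} \cdot 169\right)\right) + 45539 = \left(\frac{3721}{196} - \frac{845 \left(-1 + \frac{169}{2}\right)}{2}\right) + 45539 = \left(\frac{3721}{196} - \frac{845}{2} \cdot \frac{167}{2}\right) + 45539 = \left(\frac{3721}{196} - \frac{141115}{4}\right) + 45539 = - \frac{3455457}{98} + 45539 = \frac{1007365}{98}$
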